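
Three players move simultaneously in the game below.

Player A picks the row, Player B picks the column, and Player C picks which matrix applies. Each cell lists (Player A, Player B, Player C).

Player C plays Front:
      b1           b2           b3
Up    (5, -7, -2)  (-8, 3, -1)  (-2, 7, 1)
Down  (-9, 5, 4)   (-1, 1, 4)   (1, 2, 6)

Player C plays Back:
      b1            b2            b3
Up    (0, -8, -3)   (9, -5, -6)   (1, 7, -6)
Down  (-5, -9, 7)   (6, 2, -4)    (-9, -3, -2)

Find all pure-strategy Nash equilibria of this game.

Player A against (b1, Front): payoffs 5, -9 → best response Up.
Player A against (b1, Back): payoffs 0, -5 → best response Up.
Player A against (b2, Front): payoffs -8, -1 → best response Down.
Player A against (b2, Back): payoffs 9, 6 → best response Up.
Player A against (b3, Front): payoffs -2, 1 → best response Down.
Player A against (b3, Back): payoffs 1, -9 → best response Up.
Player B against (Up, Front): payoffs -7, 3, 7 → best response b3.
Player B against (Up, Back): payoffs -8, -5, 7 → best response b3.
Player B against (Down, Front): payoffs 5, 1, 2 → best response b1.
Player B against (Down, Back): payoffs -9, 2, -3 → best response b2.
Player C against (Up, b1): payoffs -2, -3 → best response Front.
Player C against (Up, b2): payoffs -1, -6 → best response Front.
Player C against (Up, b3): payoffs 1, -6 → best response Front.
Player C against (Down, b1): payoffs 4, 7 → best response Back.
Player C against (Down, b2): payoffs 4, -4 → best response Front.
Player C against (Down, b3): payoffs 6, -2 → best response Front.
No profile is a mutual best response for all players.

No pure-strategy Nash equilibrium.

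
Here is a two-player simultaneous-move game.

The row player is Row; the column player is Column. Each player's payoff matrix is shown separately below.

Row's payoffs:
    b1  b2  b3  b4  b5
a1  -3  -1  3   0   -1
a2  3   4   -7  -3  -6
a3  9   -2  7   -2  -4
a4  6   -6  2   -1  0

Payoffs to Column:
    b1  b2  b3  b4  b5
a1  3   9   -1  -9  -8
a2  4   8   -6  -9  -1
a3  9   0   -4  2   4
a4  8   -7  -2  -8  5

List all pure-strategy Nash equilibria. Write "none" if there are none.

Pure-strategy Nash equilibria: (a2, b2) and (a3, b1)

Row against b1: payoffs -3, 3, 9, 6 → best response a3.
Row against b2: payoffs -1, 4, -2, -6 → best response a2.
Row against b3: payoffs 3, -7, 7, 2 → best response a3.
Row against b4: payoffs 0, -3, -2, -1 → best response a1.
Row against b5: payoffs -1, -6, -4, 0 → best response a4.
Column against a1: payoffs 3, 9, -1, -9, -8 → best response b2.
Column against a2: payoffs 4, 8, -6, -9, -1 → best response b2.
Column against a3: payoffs 9, 0, -4, 2, 4 → best response b1.
Column against a4: payoffs 8, -7, -2, -8, 5 → best response b1.
Mutual best responses: (a2, b2); (a3, b1).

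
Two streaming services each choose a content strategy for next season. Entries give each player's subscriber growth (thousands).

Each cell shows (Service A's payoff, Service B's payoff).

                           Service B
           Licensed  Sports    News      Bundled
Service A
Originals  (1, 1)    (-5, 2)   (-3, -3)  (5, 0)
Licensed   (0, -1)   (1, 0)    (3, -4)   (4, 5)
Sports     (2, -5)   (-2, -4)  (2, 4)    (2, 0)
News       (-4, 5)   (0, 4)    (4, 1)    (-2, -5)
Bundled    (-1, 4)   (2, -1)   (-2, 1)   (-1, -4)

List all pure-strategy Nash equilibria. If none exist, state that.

(Originals, Licensed): Service A can switch to Sports (1 → 2). Not NE.
(Originals, Sports): Service A can switch to Licensed (-5 → 1). Not NE.
(Originals, News): Service A can switch to Licensed (-3 → 3). Not NE.
(Originals, Bundled): Service B can switch to Licensed (0 → 1). Not NE.
(Licensed, Licensed): Service A can switch to Originals (0 → 1). Not NE.
(Licensed, Sports): Service A can switch to Bundled (1 → 2). Not NE.
(Licensed, News): Service A can switch to News (3 → 4). Not NE.
(Licensed, Bundled): Service A can switch to Originals (4 → 5). Not NE.
(Sports, Licensed): Service B can switch to Sports (-5 → -4). Not NE.
(Sports, Sports): Service A can switch to Licensed (-2 → 1). Not NE.
(Sports, News): Service A can switch to Licensed (2 → 3). Not NE.
(Sports, Bundled): Service A can switch to Originals (2 → 5). Not NE.
(The remaining 8 profiles each have a profitable deviation by the same check.)

There is no pure-strategy Nash equilibrium.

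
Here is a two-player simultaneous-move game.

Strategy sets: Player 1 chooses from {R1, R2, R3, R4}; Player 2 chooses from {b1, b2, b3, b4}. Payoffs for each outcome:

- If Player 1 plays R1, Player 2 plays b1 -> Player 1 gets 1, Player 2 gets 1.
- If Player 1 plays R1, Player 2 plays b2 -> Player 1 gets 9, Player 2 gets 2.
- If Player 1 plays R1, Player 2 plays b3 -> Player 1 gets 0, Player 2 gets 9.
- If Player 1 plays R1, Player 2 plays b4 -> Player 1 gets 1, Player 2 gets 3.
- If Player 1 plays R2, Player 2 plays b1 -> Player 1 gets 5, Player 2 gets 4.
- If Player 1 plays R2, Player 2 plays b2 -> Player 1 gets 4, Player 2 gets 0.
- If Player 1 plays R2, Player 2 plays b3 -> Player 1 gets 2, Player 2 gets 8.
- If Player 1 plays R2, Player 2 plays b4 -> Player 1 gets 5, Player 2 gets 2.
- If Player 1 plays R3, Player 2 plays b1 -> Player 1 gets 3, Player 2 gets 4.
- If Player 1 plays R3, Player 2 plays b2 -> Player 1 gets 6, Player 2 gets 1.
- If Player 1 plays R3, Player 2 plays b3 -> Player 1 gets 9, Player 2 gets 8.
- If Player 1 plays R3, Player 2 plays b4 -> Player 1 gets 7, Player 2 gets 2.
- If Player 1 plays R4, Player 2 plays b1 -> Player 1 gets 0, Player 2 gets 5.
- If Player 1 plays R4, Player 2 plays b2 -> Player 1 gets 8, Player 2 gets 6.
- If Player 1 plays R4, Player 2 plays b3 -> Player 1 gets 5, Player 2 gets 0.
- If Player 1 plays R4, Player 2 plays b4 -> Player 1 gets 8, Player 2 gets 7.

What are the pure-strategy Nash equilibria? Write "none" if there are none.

Pure-strategy Nash equilibria: (R3, b3); (R4, b4)

Player 1 against b1: payoffs 1, 5, 3, 0 → best response R2.
Player 1 against b2: payoffs 9, 4, 6, 8 → best response R1.
Player 1 against b3: payoffs 0, 2, 9, 5 → best response R3.
Player 1 against b4: payoffs 1, 5, 7, 8 → best response R4.
Player 2 against R1: payoffs 1, 2, 9, 3 → best response b3.
Player 2 against R2: payoffs 4, 0, 8, 2 → best response b3.
Player 2 against R3: payoffs 4, 1, 8, 2 → best response b3.
Player 2 against R4: payoffs 5, 6, 0, 7 → best response b4.
Mutual best responses: (R3, b3); (R4, b4).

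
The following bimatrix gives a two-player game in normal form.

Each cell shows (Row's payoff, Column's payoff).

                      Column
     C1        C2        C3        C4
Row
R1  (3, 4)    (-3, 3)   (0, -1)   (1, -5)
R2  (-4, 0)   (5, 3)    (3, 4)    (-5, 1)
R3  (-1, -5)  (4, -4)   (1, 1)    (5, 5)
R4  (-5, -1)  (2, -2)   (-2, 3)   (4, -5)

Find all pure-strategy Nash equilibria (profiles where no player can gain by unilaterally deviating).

(R1, C1): Row gets 3, best alternative -1; Column gets 4, best alternative 3. No profitable deviation — NE.
(R1, C2): Row can switch to R2 (-3 → 5). Not NE.
(R1, C3): Row can switch to R2 (0 → 3). Not NE.
(R1, C4): Row can switch to R3 (1 → 5). Not NE.
(R2, C1): Row can switch to R1 (-4 → 3). Not NE.
(R2, C2): Column can switch to C3 (3 → 4). Not NE.
(R2, C3): Row gets 3, best alternative 1; Column gets 4, best alternative 3. No profitable deviation — NE.
(R2, C4): Row can switch to R1 (-5 → 1). Not NE.
(R3, C4): Row gets 5, best alternative 4; Column gets 5, best alternative 1. No profitable deviation — NE.
(The remaining 7 profiles each have a profitable deviation by the same check.)

The pure Nash equilibria are (R1, C1), (R2, C3), (R3, C4).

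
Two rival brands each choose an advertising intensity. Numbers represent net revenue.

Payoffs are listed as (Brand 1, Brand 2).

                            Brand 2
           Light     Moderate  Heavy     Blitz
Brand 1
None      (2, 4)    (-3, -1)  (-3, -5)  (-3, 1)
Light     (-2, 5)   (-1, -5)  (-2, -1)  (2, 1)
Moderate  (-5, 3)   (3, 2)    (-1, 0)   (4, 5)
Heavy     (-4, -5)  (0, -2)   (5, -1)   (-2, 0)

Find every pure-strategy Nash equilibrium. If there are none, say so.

For each player, find the best response to each opponent profile; mutual best responses are the pure NE.
Brand 1 against Light: payoffs 2, -2, -5, -4 → best response None.
Brand 1 against Moderate: payoffs -3, -1, 3, 0 → best response Moderate.
Brand 1 against Heavy: payoffs -3, -2, -1, 5 → best response Heavy.
Brand 1 against Blitz: payoffs -3, 2, 4, -2 → best response Moderate.
Brand 2 against None: payoffs 4, -1, -5, 1 → best response Light.
Brand 2 against Light: payoffs 5, -5, -1, 1 → best response Light.
Brand 2 against Moderate: payoffs 3, 2, 0, 5 → best response Blitz.
Brand 2 against Heavy: payoffs -5, -2, -1, 0 → best response Blitz.
Mutual best responses: (None, Light); (Moderate, Blitz).

(None, Light) and (Moderate, Blitz)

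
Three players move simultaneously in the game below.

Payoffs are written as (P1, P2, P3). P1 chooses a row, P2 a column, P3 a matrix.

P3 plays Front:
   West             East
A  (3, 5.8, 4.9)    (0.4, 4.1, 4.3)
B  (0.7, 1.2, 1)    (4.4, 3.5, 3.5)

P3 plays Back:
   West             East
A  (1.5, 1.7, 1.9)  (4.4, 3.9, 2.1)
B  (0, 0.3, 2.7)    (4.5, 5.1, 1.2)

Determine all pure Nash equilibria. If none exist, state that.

(A, West, Front), (B, East, Front)

(A, West, Front): P1 gets 3, best alternative 0.7; P2 gets 5.8, best alternative 4.1; P3 gets 4.9, best alternative 1.9. No profitable deviation — NE.
(A, West, Back): P2 can switch to East (1.7 → 3.9). Not NE.
(A, East, Front): P1 can switch to B (0.4 → 4.4). Not NE.
(A, East, Back): P1 can switch to B (4.4 → 4.5). Not NE.
(B, West, Front): P1 can switch to A (0.7 → 3). Not NE.
(B, West, Back): P1 can switch to A (0 → 1.5). Not NE.
(B, East, Front): P1 gets 4.4, best alternative 0.4; P2 gets 3.5, best alternative 1.2; P3 gets 3.5, best alternative 1.2. No profitable deviation — NE.
(B, East, Back): P3 can switch to Front (1.2 → 3.5). Not NE.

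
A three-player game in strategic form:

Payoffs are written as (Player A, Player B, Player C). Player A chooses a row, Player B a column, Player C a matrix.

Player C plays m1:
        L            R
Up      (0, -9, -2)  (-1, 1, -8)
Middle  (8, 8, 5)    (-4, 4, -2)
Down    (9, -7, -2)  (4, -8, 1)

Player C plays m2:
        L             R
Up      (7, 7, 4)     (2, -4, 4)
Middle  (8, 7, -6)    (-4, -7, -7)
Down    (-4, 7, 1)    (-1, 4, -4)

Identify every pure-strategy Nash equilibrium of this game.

There is no pure-strategy Nash equilibrium.

Mark each player's best response to every combination of opponents' strategies; a profile where every player is best-responding is a pure Nash equilibrium.
Player A against (L, m1): payoffs 0, 8, 9 → best response Down.
Player A against (L, m2): payoffs 7, 8, -4 → best response Middle.
Player A against (R, m1): payoffs -1, -4, 4 → best response Down.
Player A against (R, m2): payoffs 2, -4, -1 → best response Up.
Player B against (Up, m1): payoffs -9, 1 → best response R.
Player B against (Up, m2): payoffs 7, -4 → best response L.
Player B against (Middle, m1): payoffs 8, 4 → best response L.
Player B against (Middle, m2): payoffs 7, -7 → best response L.
Player B against (Down, m1): payoffs -7, -8 → best response L.
Player B against (Down, m2): payoffs 7, 4 → best response L.
Player C against (Up, L): payoffs -2, 4 → best response m2.
Player C against (Up, R): payoffs -8, 4 → best response m2.
Player C against (Middle, L): payoffs 5, -6 → best response m1.
Player C against (Middle, R): payoffs -2, -7 → best response m1.
Player C against (Down, L): payoffs -2, 1 → best response m2.
Player C against (Down, R): payoffs 1, -4 → best response m1.
No profile is a mutual best response for all players.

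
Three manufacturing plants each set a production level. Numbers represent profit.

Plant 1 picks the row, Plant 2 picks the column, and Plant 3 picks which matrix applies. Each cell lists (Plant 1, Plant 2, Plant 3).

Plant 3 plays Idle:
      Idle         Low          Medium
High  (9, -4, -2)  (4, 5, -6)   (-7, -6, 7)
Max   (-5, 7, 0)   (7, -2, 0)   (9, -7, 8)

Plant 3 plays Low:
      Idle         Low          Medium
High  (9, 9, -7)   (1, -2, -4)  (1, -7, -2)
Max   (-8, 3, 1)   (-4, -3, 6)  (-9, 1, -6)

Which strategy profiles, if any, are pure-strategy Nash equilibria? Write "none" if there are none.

There is no pure-strategy Nash equilibrium.

(High, Idle, Idle): Plant 2 can switch to Low (-4 → 5). Not NE.
(High, Idle, Low): Plant 3 can switch to Idle (-7 → -2). Not NE.
(High, Low, Idle): Plant 1 can switch to Max (4 → 7). Not NE.
(High, Low, Low): Plant 2 can switch to Idle (-2 → 9). Not NE.
(High, Medium, Idle): Plant 1 can switch to Max (-7 → 9). Not NE.
(High, Medium, Low): Plant 2 can switch to Idle (-7 → 9). Not NE.
(Max, Idle, Idle): Plant 1 can switch to High (-5 → 9). Not NE.
(Max, Idle, Low): Plant 1 can switch to High (-8 → 9). Not NE.
(Max, Low, Idle): Plant 2 can switch to Idle (-2 → 7). Not NE.
(Max, Low, Low): Plant 1 can switch to High (-4 → 1). Not NE.
(Max, Medium, Idle): Plant 2 can switch to Idle (-7 → 7). Not NE.
(Max, Medium, Low): Plant 1 can switch to High (-9 → 1). Not NE.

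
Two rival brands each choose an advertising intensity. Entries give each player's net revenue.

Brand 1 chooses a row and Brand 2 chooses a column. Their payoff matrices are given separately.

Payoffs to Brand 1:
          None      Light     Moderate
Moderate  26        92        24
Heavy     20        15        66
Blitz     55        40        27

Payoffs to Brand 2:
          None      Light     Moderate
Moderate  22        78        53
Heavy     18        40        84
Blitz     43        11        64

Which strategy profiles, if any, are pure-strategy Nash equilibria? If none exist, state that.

Brand 1 against None: payoffs 26, 20, 55 → best response Blitz.
Brand 1 against Light: payoffs 92, 15, 40 → best response Moderate.
Brand 1 against Moderate: payoffs 24, 66, 27 → best response Heavy.
Brand 2 against Moderate: payoffs 22, 78, 53 → best response Light.
Brand 2 against Heavy: payoffs 18, 40, 84 → best response Moderate.
Brand 2 against Blitz: payoffs 43, 11, 64 → best response Moderate.
Mutual best responses: (Moderate, Light); (Heavy, Moderate).

(Moderate, Light) and (Heavy, Moderate)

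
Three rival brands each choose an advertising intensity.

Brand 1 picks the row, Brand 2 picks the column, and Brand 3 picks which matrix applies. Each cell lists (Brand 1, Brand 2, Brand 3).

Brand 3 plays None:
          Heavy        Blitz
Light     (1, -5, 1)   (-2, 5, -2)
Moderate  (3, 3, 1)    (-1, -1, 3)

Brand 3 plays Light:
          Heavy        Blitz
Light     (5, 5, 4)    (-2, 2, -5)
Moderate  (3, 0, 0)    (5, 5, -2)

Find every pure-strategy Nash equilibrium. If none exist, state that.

Pure-strategy Nash equilibria: (Light, Heavy, Light), (Moderate, Heavy, None)

Brand 1 against (Heavy, None): payoffs 1, 3 → best response Moderate.
Brand 1 against (Heavy, Light): payoffs 5, 3 → best response Light.
Brand 1 against (Blitz, None): payoffs -2, -1 → best response Moderate.
Brand 1 against (Blitz, Light): payoffs -2, 5 → best response Moderate.
Brand 2 against (Light, None): payoffs -5, 5 → best response Blitz.
Brand 2 against (Light, Light): payoffs 5, 2 → best response Heavy.
Brand 2 against (Moderate, None): payoffs 3, -1 → best response Heavy.
Brand 2 against (Moderate, Light): payoffs 0, 5 → best response Blitz.
Brand 3 against (Light, Heavy): payoffs 1, 4 → best response Light.
Brand 3 against (Light, Blitz): payoffs -2, -5 → best response None.
Brand 3 against (Moderate, Heavy): payoffs 1, 0 → best response None.
Brand 3 against (Moderate, Blitz): payoffs 3, -2 → best response None.
Mutual best responses: (Light, Heavy, Light); (Moderate, Heavy, None).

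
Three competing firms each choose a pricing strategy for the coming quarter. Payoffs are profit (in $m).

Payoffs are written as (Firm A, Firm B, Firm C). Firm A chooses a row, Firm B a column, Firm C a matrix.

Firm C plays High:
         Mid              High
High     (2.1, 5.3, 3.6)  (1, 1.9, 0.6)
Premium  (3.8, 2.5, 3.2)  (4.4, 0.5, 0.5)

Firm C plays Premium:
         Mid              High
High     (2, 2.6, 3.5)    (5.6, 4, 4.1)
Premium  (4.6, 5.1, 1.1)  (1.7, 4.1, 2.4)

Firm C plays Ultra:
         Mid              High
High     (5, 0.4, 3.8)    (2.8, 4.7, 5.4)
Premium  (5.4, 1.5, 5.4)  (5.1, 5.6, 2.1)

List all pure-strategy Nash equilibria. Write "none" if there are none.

Firm A against (Mid, High): payoffs 2.1, 3.8 → best response Premium.
Firm A against (Mid, Premium): payoffs 2, 4.6 → best response Premium.
Firm A against (Mid, Ultra): payoffs 5, 5.4 → best response Premium.
Firm A against (High, High): payoffs 1, 4.4 → best response Premium.
Firm A against (High, Premium): payoffs 5.6, 1.7 → best response High.
Firm A against (High, Ultra): payoffs 2.8, 5.1 → best response Premium.
Firm B against (High, High): payoffs 5.3, 1.9 → best response Mid.
Firm B against (High, Premium): payoffs 2.6, 4 → best response High.
Firm B against (High, Ultra): payoffs 0.4, 4.7 → best response High.
Firm B against (Premium, High): payoffs 2.5, 0.5 → best response Mid.
Firm B against (Premium, Premium): payoffs 5.1, 4.1 → best response Mid.
Firm B against (Premium, Ultra): payoffs 1.5, 5.6 → best response High.
Firm C against (High, Mid): payoffs 3.6, 3.5, 3.8 → best response Ultra.
Firm C against (High, High): payoffs 0.6, 4.1, 5.4 → best response Ultra.
Firm C against (Premium, Mid): payoffs 3.2, 1.1, 5.4 → best response Ultra.
Firm C against (Premium, High): payoffs 0.5, 2.4, 2.1 → best response Premium.
No profile is a mutual best response for all players.

No pure-strategy Nash equilibrium.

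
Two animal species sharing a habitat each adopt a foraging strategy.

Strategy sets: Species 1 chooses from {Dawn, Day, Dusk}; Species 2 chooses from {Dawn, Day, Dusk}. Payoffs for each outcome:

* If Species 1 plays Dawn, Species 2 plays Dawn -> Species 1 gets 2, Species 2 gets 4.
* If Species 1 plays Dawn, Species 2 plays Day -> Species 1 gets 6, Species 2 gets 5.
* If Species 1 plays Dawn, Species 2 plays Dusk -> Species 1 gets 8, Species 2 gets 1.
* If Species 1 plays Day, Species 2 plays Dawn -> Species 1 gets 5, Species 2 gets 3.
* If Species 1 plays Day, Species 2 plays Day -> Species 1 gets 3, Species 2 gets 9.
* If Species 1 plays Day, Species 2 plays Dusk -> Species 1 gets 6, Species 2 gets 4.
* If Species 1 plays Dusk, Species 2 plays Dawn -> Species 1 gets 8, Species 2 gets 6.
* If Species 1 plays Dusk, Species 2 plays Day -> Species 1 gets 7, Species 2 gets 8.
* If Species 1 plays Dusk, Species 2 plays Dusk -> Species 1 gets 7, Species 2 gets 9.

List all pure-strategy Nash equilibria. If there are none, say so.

(Dawn, Dawn): Species 1 can switch to Day (2 → 5). Not NE.
(Dawn, Day): Species 1 can switch to Dusk (6 → 7). Not NE.
(Dawn, Dusk): Species 2 can switch to Dawn (1 → 4). Not NE.
(Day, Dawn): Species 1 can switch to Dusk (5 → 8). Not NE.
(Day, Day): Species 1 can switch to Dawn (3 → 6). Not NE.
(Day, Dusk): Species 1 can switch to Dawn (6 → 8). Not NE.
(Dusk, Dawn): Species 2 can switch to Day (6 → 8). Not NE.
(Dusk, Day): Species 2 can switch to Dusk (8 → 9). Not NE.
(Dusk, Dusk): Species 1 can switch to Dawn (7 → 8). Not NE.

There is no pure-strategy Nash equilibrium.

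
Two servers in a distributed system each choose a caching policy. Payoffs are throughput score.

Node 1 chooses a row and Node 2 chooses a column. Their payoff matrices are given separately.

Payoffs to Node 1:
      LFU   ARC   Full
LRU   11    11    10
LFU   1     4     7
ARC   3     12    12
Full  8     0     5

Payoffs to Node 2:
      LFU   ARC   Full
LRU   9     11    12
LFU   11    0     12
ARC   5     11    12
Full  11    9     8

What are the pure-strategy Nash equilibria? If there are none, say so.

Node 1 against LFU: payoffs 11, 1, 3, 8 → best response LRU.
Node 1 against ARC: payoffs 11, 4, 12, 0 → best response ARC.
Node 1 against Full: payoffs 10, 7, 12, 5 → best response ARC.
Node 2 against LRU: payoffs 9, 11, 12 → best response Full.
Node 2 against LFU: payoffs 11, 0, 12 → best response Full.
Node 2 against ARC: payoffs 5, 11, 12 → best response Full.
Node 2 against Full: payoffs 11, 9, 8 → best response LFU.
Mutual best responses: (ARC, Full).

(ARC, Full)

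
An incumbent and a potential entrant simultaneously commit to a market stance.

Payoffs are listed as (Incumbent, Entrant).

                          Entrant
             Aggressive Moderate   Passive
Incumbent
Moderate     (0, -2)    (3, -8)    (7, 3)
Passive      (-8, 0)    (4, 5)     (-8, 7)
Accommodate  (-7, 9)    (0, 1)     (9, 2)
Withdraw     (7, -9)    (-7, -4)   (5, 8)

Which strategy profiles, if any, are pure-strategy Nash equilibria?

(Moderate, Aggressive): Incumbent can switch to Withdraw (0 → 7). Not NE.
(Moderate, Moderate): Incumbent can switch to Passive (3 → 4). Not NE.
(Moderate, Passive): Incumbent can switch to Accommodate (7 → 9). Not NE.
(Passive, Aggressive): Incumbent can switch to Moderate (-8 → 0). Not NE.
(Passive, Moderate): Entrant can switch to Passive (5 → 7). Not NE.
(Passive, Passive): Incumbent can switch to Moderate (-8 → 7). Not NE.
(The remaining 6 profiles each have a profitable deviation by the same check.)

This game has no pure Nash equilibrium.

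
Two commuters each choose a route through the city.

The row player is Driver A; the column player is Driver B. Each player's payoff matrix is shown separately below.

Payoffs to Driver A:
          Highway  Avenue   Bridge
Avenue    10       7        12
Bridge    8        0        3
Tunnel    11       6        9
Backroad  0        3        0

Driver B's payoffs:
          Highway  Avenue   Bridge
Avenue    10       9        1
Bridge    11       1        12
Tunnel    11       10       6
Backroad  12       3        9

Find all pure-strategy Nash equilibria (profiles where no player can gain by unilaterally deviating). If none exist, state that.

(Avenue, Highway): Driver A can switch to Tunnel (10 → 11). Not NE.
(Avenue, Avenue): Driver B can switch to Highway (9 → 10). Not NE.
(Avenue, Bridge): Driver B can switch to Highway (1 → 10). Not NE.
(Bridge, Highway): Driver A can switch to Avenue (8 → 10). Not NE.
(Bridge, Avenue): Driver A can switch to Avenue (0 → 7). Not NE.
(Bridge, Bridge): Driver A can switch to Avenue (3 → 12). Not NE.
(Tunnel, Highway): Driver A gets 11, best alternative 10; Driver B gets 11, best alternative 10. No profitable deviation — NE.
(The remaining 5 profiles each have a profitable deviation by the same check.)

Pure NE: (Tunnel, Highway)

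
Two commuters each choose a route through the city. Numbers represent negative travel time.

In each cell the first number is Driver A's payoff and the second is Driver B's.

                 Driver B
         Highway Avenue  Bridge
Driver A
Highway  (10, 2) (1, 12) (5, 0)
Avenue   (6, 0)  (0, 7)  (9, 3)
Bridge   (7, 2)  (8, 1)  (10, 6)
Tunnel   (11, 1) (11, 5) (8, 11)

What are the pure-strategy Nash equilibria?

Pure NE: (Bridge, Bridge)

(Highway, Highway): Driver A can switch to Tunnel (10 → 11). Not NE.
(Highway, Avenue): Driver A can switch to Bridge (1 → 8). Not NE.
(Highway, Bridge): Driver A can switch to Avenue (5 → 9). Not NE.
(Avenue, Highway): Driver A can switch to Highway (6 → 10). Not NE.
(Avenue, Avenue): Driver A can switch to Highway (0 → 1). Not NE.
(Avenue, Bridge): Driver A can switch to Bridge (9 → 10). Not NE.
(Bridge, Highway): Driver A can switch to Highway (7 → 10). Not NE.
(Bridge, Avenue): Driver A can switch to Tunnel (8 → 11). Not NE.
(Bridge, Bridge): Driver A gets 10, best alternative 9; Driver B gets 6, best alternative 2. No profitable deviation — NE.
(Tunnel, Highway): Driver B can switch to Avenue (1 → 5). Not NE.
(Tunnel, Avenue): Driver B can switch to Bridge (5 → 11). Not NE.
(The remaining 1 profile has a profitable deviation by the same check.)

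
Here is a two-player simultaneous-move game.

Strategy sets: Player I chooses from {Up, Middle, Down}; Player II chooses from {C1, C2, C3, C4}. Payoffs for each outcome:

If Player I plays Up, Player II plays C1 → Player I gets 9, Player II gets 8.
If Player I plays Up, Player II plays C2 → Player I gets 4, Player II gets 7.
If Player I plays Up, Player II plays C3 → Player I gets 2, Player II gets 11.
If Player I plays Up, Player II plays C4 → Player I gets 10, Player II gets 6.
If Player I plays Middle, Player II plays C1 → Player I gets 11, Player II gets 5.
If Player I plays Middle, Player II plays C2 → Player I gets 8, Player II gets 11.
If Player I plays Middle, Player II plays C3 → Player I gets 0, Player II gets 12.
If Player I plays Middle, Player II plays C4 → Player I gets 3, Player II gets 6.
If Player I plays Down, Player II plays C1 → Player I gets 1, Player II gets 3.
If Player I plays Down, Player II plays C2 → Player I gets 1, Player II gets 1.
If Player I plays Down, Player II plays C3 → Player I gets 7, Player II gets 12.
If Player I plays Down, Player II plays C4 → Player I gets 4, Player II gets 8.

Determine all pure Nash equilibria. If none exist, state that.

Player I against C1: payoffs 9, 11, 1 → best response Middle.
Player I against C2: payoffs 4, 8, 1 → best response Middle.
Player I against C3: payoffs 2, 0, 7 → best response Down.
Player I against C4: payoffs 10, 3, 4 → best response Up.
Player II against Up: payoffs 8, 7, 11, 6 → best response C3.
Player II against Middle: payoffs 5, 11, 12, 6 → best response C3.
Player II against Down: payoffs 3, 1, 12, 8 → best response C3.
Mutual best responses: (Down, C3).

Pure NE: (Down, C3)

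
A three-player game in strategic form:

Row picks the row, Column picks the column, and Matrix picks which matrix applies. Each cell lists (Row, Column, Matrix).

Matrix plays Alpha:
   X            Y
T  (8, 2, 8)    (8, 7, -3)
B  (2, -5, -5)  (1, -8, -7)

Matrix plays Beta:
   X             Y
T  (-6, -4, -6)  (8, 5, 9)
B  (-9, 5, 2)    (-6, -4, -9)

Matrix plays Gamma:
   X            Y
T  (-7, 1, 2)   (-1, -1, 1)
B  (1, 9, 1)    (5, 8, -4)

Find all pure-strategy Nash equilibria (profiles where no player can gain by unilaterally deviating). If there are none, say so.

(T, Y, Beta)

(T, X, Alpha): Column can switch to Y (2 → 7). Not NE.
(T, X, Beta): Column can switch to Y (-4 → 5). Not NE.
(T, X, Gamma): Row can switch to B (-7 → 1). Not NE.
(T, Y, Alpha): Matrix can switch to Beta (-3 → 9). Not NE.
(T, Y, Beta): Row gets 8, best alternative -6; Column gets 5, best alternative -4; Matrix gets 9, best alternative 1. No profitable deviation — NE.
(T, Y, Gamma): Row can switch to B (-1 → 5). Not NE.
(B, X, Alpha): Row can switch to T (2 → 8). Not NE.
(B, X, Beta): Row can switch to T (-9 → -6). Not NE.
(B, X, Gamma): Matrix can switch to Beta (1 → 2). Not NE.
(B, Y, Alpha): Row can switch to T (1 → 8). Not NE.
(B, Y, Beta): Row can switch to T (-6 → 8). Not NE.
(The remaining 1 profile has a profitable deviation by the same check.)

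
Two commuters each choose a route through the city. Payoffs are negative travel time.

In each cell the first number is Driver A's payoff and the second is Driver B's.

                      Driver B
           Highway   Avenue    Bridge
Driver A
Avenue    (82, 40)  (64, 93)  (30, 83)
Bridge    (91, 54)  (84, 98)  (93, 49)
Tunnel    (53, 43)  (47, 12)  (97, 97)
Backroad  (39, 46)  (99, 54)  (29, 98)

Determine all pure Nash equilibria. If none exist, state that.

Mark each player's best response to every combination of opponents' strategies; a profile where every player is best-responding is a pure Nash equilibrium.
Driver A against Highway: payoffs 82, 91, 53, 39 → best response Bridge.
Driver A against Avenue: payoffs 64, 84, 47, 99 → best response Backroad.
Driver A against Bridge: payoffs 30, 93, 97, 29 → best response Tunnel.
Driver B against Avenue: payoffs 40, 93, 83 → best response Avenue.
Driver B against Bridge: payoffs 54, 98, 49 → best response Avenue.
Driver B against Tunnel: payoffs 43, 12, 97 → best response Bridge.
Driver B against Backroad: payoffs 46, 54, 98 → best response Bridge.
Mutual best responses: (Tunnel, Bridge).

Pure NE: (Tunnel, Bridge)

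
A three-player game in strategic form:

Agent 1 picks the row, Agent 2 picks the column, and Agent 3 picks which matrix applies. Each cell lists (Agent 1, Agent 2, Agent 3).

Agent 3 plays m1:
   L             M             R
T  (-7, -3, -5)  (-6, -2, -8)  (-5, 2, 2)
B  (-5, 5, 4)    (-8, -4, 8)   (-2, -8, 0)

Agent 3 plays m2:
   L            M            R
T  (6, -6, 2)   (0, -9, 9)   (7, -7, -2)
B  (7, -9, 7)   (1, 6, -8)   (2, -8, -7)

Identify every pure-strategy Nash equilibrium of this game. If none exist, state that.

For each player, find the best response to each opponent profile; mutual best responses are the pure NE.
Agent 1 against (L, m1): payoffs -7, -5 → best response B.
Agent 1 against (L, m2): payoffs 6, 7 → best response B.
Agent 1 against (M, m1): payoffs -6, -8 → best response T.
Agent 1 against (M, m2): payoffs 0, 1 → best response B.
Agent 1 against (R, m1): payoffs -5, -2 → best response B.
Agent 1 against (R, m2): payoffs 7, 2 → best response T.
Agent 2 against (T, m1): payoffs -3, -2, 2 → best response R.
Agent 2 against (T, m2): payoffs -6, -9, -7 → best response L.
Agent 2 against (B, m1): payoffs 5, -4, -8 → best response L.
Agent 2 against (B, m2): payoffs -9, 6, -8 → best response M.
Agent 3 against (T, L): payoffs -5, 2 → best response m2.
Agent 3 against (T, M): payoffs -8, 9 → best response m2.
Agent 3 against (T, R): payoffs 2, -2 → best response m1.
Agent 3 against (B, L): payoffs 4, 7 → best response m2.
Agent 3 against (B, M): payoffs 8, -8 → best response m1.
Agent 3 against (B, R): payoffs 0, -7 → best response m1.
No profile is a mutual best response for all players.

There is no pure-strategy Nash equilibrium.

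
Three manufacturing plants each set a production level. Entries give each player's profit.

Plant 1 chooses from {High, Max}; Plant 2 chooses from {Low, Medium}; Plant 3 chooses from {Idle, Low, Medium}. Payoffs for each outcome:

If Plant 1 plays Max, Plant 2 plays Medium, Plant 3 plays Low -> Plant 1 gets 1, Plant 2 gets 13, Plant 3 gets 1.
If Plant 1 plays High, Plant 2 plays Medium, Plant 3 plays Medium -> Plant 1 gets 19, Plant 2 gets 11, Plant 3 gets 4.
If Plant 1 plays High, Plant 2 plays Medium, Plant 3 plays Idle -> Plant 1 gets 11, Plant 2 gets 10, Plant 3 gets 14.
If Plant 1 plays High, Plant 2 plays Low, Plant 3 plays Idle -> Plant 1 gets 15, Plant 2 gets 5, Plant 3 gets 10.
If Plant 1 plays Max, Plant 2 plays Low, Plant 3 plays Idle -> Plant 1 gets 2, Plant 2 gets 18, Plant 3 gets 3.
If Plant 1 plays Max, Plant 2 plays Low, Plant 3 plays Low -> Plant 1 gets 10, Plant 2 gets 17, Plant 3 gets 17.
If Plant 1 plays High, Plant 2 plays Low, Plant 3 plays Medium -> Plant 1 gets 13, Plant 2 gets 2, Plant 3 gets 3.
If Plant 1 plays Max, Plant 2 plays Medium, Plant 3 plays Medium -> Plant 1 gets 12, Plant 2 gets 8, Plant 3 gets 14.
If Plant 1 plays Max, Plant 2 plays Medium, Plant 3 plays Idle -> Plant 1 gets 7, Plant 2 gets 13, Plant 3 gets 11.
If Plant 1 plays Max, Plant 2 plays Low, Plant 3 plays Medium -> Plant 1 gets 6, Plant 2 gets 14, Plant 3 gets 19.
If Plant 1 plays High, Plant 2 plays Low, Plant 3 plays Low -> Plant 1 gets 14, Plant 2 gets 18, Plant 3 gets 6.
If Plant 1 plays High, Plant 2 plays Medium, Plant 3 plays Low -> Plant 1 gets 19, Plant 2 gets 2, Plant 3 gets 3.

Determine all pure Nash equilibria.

(High, Low, Idle): Plant 2 can switch to Medium (5 → 10). Not NE.
(High, Low, Low): Plant 3 can switch to Idle (6 → 10). Not NE.
(High, Low, Medium): Plant 2 can switch to Medium (2 → 11). Not NE.
(High, Medium, Idle): Plant 1 gets 11, best alternative 7; Plant 2 gets 10, best alternative 5; Plant 3 gets 14, best alternative 4. No profitable deviation — NE.
(High, Medium, Low): Plant 2 can switch to Low (2 → 18). Not NE.
(High, Medium, Medium): Plant 3 can switch to Idle (4 → 14). Not NE.
(Max, Low, Idle): Plant 1 can switch to High (2 → 15). Not NE.
(The remaining 5 profiles each have a profitable deviation by the same check.)

Pure NE: (High, Medium, Idle)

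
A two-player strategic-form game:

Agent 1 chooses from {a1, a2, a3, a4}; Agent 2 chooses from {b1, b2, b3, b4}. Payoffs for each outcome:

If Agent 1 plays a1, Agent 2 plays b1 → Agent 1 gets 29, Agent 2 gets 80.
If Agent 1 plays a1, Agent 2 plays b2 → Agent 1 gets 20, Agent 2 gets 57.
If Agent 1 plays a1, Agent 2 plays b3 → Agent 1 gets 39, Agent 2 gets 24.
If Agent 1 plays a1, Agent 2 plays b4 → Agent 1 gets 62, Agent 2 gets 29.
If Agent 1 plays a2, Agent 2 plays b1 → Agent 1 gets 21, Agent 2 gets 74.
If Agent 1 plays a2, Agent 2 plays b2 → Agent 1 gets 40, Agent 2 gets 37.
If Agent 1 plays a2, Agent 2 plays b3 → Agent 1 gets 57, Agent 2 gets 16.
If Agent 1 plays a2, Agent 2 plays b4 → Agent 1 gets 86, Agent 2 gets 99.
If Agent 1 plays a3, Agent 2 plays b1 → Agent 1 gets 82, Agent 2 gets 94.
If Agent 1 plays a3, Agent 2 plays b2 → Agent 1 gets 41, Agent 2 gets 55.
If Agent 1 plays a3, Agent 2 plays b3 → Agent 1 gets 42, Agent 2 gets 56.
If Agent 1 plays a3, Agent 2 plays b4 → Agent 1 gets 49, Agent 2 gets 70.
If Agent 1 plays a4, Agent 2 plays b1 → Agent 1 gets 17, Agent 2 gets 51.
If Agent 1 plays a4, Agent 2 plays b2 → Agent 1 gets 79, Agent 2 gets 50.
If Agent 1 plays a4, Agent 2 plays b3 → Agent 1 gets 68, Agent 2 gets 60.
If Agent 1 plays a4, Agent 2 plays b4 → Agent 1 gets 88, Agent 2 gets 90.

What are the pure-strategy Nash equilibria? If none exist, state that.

Pure-strategy Nash equilibria: (a3, b1) and (a4, b4)

(a1, b1): Agent 1 can switch to a3 (29 → 82). Not NE.
(a1, b2): Agent 1 can switch to a2 (20 → 40). Not NE.
(a1, b3): Agent 1 can switch to a2 (39 → 57). Not NE.
(a1, b4): Agent 1 can switch to a2 (62 → 86). Not NE.
(a2, b1): Agent 1 can switch to a1 (21 → 29). Not NE.
(a2, b2): Agent 1 can switch to a3 (40 → 41). Not NE.
(a2, b3): Agent 1 can switch to a4 (57 → 68). Not NE.
(a2, b4): Agent 1 can switch to a4 (86 → 88). Not NE.
(a3, b1): Agent 1 gets 82, best alternative 29; Agent 2 gets 94, best alternative 70. No profitable deviation — NE.
(a3, b2): Agent 1 can switch to a4 (41 → 79). Not NE.
(a3, b3): Agent 1 can switch to a2 (42 → 57). Not NE.
(a4, b4): Agent 1 gets 88, best alternative 86; Agent 2 gets 90, best alternative 60. No profitable deviation — NE.
(The remaining 4 profiles each have a profitable deviation by the same check.)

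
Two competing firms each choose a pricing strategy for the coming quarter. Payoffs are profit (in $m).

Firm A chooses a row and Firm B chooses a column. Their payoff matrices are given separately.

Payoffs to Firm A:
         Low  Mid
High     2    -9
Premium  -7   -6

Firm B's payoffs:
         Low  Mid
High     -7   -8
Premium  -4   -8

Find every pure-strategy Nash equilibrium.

Check each profile: it is a Nash equilibrium iff no player can strictly gain by switching unilaterally.
(High, Low): Firm A gets 2, best alternative -7; Firm B gets -7, best alternative -8. No profitable deviation — NE.
(High, Mid): Firm A can switch to Premium (-9 → -6). Not NE.
(Premium, Low): Firm A can switch to High (-7 → 2). Not NE.
(Premium, Mid): Firm B can switch to Low (-8 → -4). Not NE.

The unique pure-strategy Nash equilibrium is (High, Low).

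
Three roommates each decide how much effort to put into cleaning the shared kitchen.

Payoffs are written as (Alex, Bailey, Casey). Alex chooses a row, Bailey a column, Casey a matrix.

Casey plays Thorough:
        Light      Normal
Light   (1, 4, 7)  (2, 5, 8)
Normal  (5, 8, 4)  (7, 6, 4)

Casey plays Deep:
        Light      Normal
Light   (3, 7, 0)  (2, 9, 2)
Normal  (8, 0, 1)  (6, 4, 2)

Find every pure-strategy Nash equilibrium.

(Light, Light, Thorough): Alex can switch to Normal (1 → 5). Not NE.
(Light, Light, Deep): Alex can switch to Normal (3 → 8). Not NE.
(Light, Normal, Thorough): Alex can switch to Normal (2 → 7). Not NE.
(Light, Normal, Deep): Alex can switch to Normal (2 → 6). Not NE.
(Normal, Light, Thorough): Alex gets 5, best alternative 1; Bailey gets 8, best alternative 6; Casey gets 4, best alternative 1. No profitable deviation — NE.
(Normal, Light, Deep): Bailey can switch to Normal (0 → 4). Not NE.
(Normal, Normal, Thorough): Bailey can switch to Light (6 → 8). Not NE.
(Normal, Normal, Deep): Casey can switch to Thorough (2 → 4). Not NE.

Pure NE: (Normal, Light, Thorough)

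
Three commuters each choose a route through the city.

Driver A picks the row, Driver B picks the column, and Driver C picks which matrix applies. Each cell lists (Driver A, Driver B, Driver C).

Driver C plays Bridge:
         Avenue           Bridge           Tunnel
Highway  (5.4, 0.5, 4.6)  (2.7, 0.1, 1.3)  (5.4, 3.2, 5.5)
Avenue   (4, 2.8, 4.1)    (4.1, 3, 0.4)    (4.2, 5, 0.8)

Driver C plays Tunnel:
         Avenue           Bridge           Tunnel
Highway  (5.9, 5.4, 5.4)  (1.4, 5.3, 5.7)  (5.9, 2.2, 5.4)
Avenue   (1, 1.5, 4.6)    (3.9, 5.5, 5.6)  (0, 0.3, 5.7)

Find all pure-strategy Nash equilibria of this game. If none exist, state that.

Driver A against (Avenue, Bridge): payoffs 5.4, 4 → best response Highway.
Driver A against (Avenue, Tunnel): payoffs 5.9, 1 → best response Highway.
Driver A against (Bridge, Bridge): payoffs 2.7, 4.1 → best response Avenue.
Driver A against (Bridge, Tunnel): payoffs 1.4, 3.9 → best response Avenue.
Driver A against (Tunnel, Bridge): payoffs 5.4, 4.2 → best response Highway.
Driver A against (Tunnel, Tunnel): payoffs 5.9, 0 → best response Highway.
Driver B against (Highway, Bridge): payoffs 0.5, 0.1, 3.2 → best response Tunnel.
Driver B against (Highway, Tunnel): payoffs 5.4, 5.3, 2.2 → best response Avenue.
Driver B against (Avenue, Bridge): payoffs 2.8, 3, 5 → best response Tunnel.
Driver B against (Avenue, Tunnel): payoffs 1.5, 5.5, 0.3 → best response Bridge.
Driver C against (Highway, Avenue): payoffs 4.6, 5.4 → best response Tunnel.
Driver C against (Highway, Bridge): payoffs 1.3, 5.7 → best response Tunnel.
Driver C against (Highway, Tunnel): payoffs 5.5, 5.4 → best response Bridge.
Driver C against (Avenue, Avenue): payoffs 4.1, 4.6 → best response Tunnel.
Driver C against (Avenue, Bridge): payoffs 0.4, 5.6 → best response Tunnel.
Driver C against (Avenue, Tunnel): payoffs 0.8, 5.7 → best response Tunnel.
Mutual best responses: (Highway, Avenue, Tunnel); (Highway, Tunnel, Bridge); (Avenue, Bridge, Tunnel).

(Highway, Avenue, Tunnel); (Highway, Tunnel, Bridge); (Avenue, Bridge, Tunnel)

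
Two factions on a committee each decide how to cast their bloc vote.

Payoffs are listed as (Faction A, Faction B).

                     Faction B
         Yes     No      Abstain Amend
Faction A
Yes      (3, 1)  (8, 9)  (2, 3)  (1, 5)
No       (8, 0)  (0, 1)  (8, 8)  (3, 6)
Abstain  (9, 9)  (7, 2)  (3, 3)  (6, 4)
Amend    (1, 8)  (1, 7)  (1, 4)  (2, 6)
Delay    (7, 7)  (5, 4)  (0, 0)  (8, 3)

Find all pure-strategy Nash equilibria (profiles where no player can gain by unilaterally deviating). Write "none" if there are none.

(Yes, No) and (No, Abstain) and (Abstain, Yes)

Faction A against Yes: payoffs 3, 8, 9, 1, 7 → best response Abstain.
Faction A against No: payoffs 8, 0, 7, 1, 5 → best response Yes.
Faction A against Abstain: payoffs 2, 8, 3, 1, 0 → best response No.
Faction A against Amend: payoffs 1, 3, 6, 2, 8 → best response Delay.
Faction B against Yes: payoffs 1, 9, 3, 5 → best response No.
Faction B against No: payoffs 0, 1, 8, 6 → best response Abstain.
Faction B against Abstain: payoffs 9, 2, 3, 4 → best response Yes.
Faction B against Amend: payoffs 8, 7, 4, 6 → best response Yes.
Faction B against Delay: payoffs 7, 4, 0, 3 → best response Yes.
Mutual best responses: (Yes, No); (No, Abstain); (Abstain, Yes).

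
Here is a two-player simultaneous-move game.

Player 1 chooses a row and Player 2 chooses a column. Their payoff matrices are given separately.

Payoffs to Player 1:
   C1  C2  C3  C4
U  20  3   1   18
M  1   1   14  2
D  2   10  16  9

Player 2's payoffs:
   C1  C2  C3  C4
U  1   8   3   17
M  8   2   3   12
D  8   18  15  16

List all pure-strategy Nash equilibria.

Pure-strategy Nash equilibria: (U, C4) and (D, C2)

Mark each player's best response to every combination of opponents' strategies; a profile where every player is best-responding is a pure Nash equilibrium.
Player 1 against C1: payoffs 20, 1, 2 → best response U.
Player 1 against C2: payoffs 3, 1, 10 → best response D.
Player 1 against C3: payoffs 1, 14, 16 → best response D.
Player 1 against C4: payoffs 18, 2, 9 → best response U.
Player 2 against U: payoffs 1, 8, 3, 17 → best response C4.
Player 2 against M: payoffs 8, 2, 3, 12 → best response C4.
Player 2 against D: payoffs 8, 18, 15, 16 → best response C2.
Mutual best responses: (U, C4); (D, C2).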